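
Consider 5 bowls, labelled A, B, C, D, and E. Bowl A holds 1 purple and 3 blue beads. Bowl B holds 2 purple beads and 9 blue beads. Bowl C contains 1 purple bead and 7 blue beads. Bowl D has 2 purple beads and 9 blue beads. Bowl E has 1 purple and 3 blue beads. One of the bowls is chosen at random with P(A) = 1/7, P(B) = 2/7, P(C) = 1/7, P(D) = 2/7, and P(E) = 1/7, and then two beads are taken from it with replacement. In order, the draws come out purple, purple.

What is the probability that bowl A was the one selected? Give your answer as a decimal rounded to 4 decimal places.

0.2291

For each hypothesis, P(data | H) works out to: P(data | bowl A) = (1/4)(1/4) = 0.0625; P(data | bowl B) = (2/11)(2/11) = 0.033058; P(data | bowl C) = (1/8)(1/8) = 0.015625; P(data | bowl D) = (2/11)(2/11) = 0.033058; P(data | bowl E) = (1/4)(1/4) = 0.0625.
Weighting by the prior gives 1/7 · 0.0625 = 0.0089286, 2/7 · 0.033058 = 0.0094451, 1/7 · 0.015625 = 0.0022321, 2/7 · 0.033058 = 0.0094451, 1/7 · 0.0625 = 0.0089286; with total 0.038979.
Hence P(bowl A | data) = (0.0089286) / (0.038979) = 0.22906.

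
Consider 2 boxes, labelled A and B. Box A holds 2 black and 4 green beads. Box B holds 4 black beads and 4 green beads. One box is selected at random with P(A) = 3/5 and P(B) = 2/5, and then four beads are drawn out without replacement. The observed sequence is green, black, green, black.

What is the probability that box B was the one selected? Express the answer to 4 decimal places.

Compute the likelihood of the observed sequence for each case: P(data | box A) = (4/6)(2/5)(3/4)(1/3) = 1/15; P(data | box B) = (4/8)(4/7)(3/6)(3/5) = 3/35.
Multiplying each by its prior: 3/5 · 1/15 = 1/25, 2/5 · 3/35 = 6/175; summing to 13/175.
Hence P(box B | data) = (6/175) / (13/175) = 6/13.

0.4615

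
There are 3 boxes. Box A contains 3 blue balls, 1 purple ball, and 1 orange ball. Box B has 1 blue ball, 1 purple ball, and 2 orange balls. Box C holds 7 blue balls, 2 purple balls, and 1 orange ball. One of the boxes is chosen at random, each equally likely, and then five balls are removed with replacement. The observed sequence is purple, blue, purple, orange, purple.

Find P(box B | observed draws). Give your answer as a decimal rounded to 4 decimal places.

0.5624

Compute the likelihood of the observed sequence for each case: P(data | box A) = (1/5)(3/5)(1/5)(1/5)(1/5) = 0.00096; P(data | box B) = (1/4)(1/4)(1/4)(2/4)(1/4) = 0.0019531; P(data | box C) = (2/10)(7/10)(2/10)(1/10)(2/10) = 0.00056.
Multiplying each by its prior: 1/3 · 0.00096 = 0.00032, 1/3 · 0.0019531 = 0.00065104, 1/3 · 0.00056 = 0.00018667; these sum to 0.0011577.
Therefore the posterior P(box B | data) = (0.00065104) / (0.0011577) = 0.56235.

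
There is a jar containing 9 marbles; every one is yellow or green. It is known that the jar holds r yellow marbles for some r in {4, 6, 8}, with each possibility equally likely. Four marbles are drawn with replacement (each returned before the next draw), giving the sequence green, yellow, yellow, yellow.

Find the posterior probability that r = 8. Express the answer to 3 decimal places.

For each hypothesis, P(data | H) works out to: P(data | r = 4) = (5/9)(4/9)(4/9)(4/9) = 0.048773; P(data | r = 6) = (3/9)(6/9)(6/9)(6/9) = 0.098765; P(data | r = 8) = (1/9)(8/9)(8/9)(8/9) = 0.078037.
Weighting by the prior gives 1/3 · 0.048773 = 0.016258, 1/3 · 0.098765 = 0.032922, 1/3 · 0.078037 = 0.026012; with total 0.075192.
So P(r = 8 | data) = (0.026012) / (0.075192) = 0.34595.

0.346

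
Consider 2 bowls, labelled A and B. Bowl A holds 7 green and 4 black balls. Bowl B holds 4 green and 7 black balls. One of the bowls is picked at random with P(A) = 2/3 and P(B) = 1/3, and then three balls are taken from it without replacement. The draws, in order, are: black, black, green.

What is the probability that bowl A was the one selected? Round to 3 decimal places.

0.500

For each hypothesis, P(data | H) works out to: P(data | bowl A) = (4/11)(3/10)(7/9) = 14/165; P(data | bowl B) = (7/11)(6/10)(4/9) = 28/165.
The prior-weighted likelihoods are 2/3 · 14/165 = 28/495, 1/3 · 28/165 = 28/495; with total 56/495.
Hence P(bowl A | data) = (28/495) / (56/495) = 1/2.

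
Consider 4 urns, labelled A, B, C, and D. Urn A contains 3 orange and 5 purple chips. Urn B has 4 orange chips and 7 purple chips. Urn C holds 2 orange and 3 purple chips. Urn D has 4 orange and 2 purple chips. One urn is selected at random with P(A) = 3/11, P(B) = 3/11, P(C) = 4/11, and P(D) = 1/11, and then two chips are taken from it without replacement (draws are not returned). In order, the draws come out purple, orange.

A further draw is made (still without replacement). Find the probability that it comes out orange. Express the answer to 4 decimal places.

For each hypothesis, P(data | H) works out to: P(data | urn A) = (5/8)(3/7) = 0.26786; P(data | urn B) = (7/11)(4/10) = 0.25455; P(data | urn C) = (3/5)(2/4) = 0.3; P(data | urn D) = (2/6)(4/5) = 0.26667.
Weighting by the prior gives 3/11 · 0.26786 = 0.073052, 3/11 · 0.25455 = 0.069421, 4/11 · 0.3 = 0.10909, 1/11 · 0.26667 = 0.024242; these sum to 0.27581.
Dividing through by the total gives posterior P(urn A | data) = 0.26487, P(urn B | data) = 0.2517, P(urn C | data) = 0.39553, P(urn D | data) = 0.087896.
Averaging over the posterior, P(orange next | data) = (1/3)(0.26487) + (1/3)(0.2517) + (1/3)(0.39553) + (3/4)(0.087896) = 0.36996.

0.3700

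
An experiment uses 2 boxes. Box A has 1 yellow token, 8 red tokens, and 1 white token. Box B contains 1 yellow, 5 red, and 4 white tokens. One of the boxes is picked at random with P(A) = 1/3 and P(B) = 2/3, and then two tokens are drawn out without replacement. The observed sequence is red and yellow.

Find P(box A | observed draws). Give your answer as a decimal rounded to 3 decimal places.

0.444

The likelihood of the observed sequence under each hypothesis: P(data | box A) = (8/10)(1/9) = 4/45; P(data | box B) = (5/10)(1/9) = 1/18.
Multiplying each by its prior: 1/3 · 4/45 = 4/135, 2/3 · 1/18 = 1/27; these sum to 1/15.
Therefore the posterior P(box A | data) = (4/135) / (1/15) = 4/9.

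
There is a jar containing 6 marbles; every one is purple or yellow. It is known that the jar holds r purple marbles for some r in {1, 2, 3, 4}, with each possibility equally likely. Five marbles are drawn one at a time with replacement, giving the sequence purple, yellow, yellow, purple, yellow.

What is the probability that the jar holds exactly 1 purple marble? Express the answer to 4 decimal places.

0.1662

The likelihood of the observed sequence under each hypothesis: P(data | r = 1) = (1/6)(5/6)(5/6)(1/6)(5/6) = 0.016075; P(data | r = 2) = (2/6)(4/6)(4/6)(2/6)(4/6) = 0.032922; P(data | r = 3) = (3/6)(3/6)(3/6)(3/6)(3/6) = 0.03125; P(data | r = 4) = (4/6)(2/6)(2/6)(4/6)(2/6) = 0.016461.
Multiplying each by its prior: 1/4 · 0.016075 = 0.0040188, 1/4 · 0.032922 = 0.0082305, 1/4 · 0.03125 = 0.0078125, 1/4 · 0.016461 = 0.0041152; summing to 0.024177.
Therefore the posterior P(r = 1 | data) = (0.0040188) / (0.024177) = 0.16622.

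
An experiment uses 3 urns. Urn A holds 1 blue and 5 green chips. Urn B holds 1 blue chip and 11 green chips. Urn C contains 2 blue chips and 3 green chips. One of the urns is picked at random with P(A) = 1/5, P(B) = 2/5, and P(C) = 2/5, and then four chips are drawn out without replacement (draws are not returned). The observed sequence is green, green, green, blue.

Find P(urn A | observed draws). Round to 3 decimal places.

0.313

Under each hypothesis, the probability of the observed sequence is: P(data | urn A) = (5/6)(4/5)(3/4)(1/3) = 1/6; P(data | urn B) = (11/12)(10/11)(9/10)(1/9) = 1/12; P(data | urn C) = (3/5)(2/4)(1/3)(2/2) = 1/10.
Multiplying each by its prior: 1/5 · 1/6 = 1/30, 2/5 · 1/12 = 1/30, 2/5 · 1/10 = 1/25; with total 8/75.
So P(urn A | data) = (1/30) / (8/75) = 5/16.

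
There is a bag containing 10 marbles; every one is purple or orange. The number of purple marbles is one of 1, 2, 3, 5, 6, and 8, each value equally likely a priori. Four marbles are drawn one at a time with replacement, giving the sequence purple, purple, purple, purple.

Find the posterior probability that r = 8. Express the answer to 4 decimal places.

0.6698

For each hypothesis, P(data | H) works out to: P(data | r = 1) = (1/10)(1/10)(1/10)(1/10) = 0.0001; P(data | r = 2) = (2/10)(2/10)(2/10)(2/10) = 0.0016; P(data | r = 3) = (3/10)(3/10)(3/10)(3/10) = 0.0081; P(data | r = 5) = (5/10)(5/10)(5/10)(5/10) = 0.0625; P(data | r = 6) = (6/10)(6/10)(6/10)(6/10) = 0.1296; P(data | r = 8) = (8/10)(8/10)(8/10)(8/10) = 0.4096.
Weighting by the prior gives 1/6 · 0.0001 = 1.6667e-05, 1/6 · 0.0016 = 0.00026667, 1/6 · 0.0081 = 0.00135, 1/6 · 0.0625 = 0.010417, 1/6 · 0.1296 = 0.0216, 1/6 · 0.4096 = 0.068267; summing to 0.10192.
Hence P(r = 8 | data) = (0.068267) / (0.10192) = 0.66983.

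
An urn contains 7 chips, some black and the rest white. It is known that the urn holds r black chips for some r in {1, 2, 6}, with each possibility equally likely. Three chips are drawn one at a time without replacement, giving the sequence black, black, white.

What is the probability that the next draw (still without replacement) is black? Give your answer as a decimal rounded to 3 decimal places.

0.750

The likelihood of the observed sequence under each hypothesis: P(data | r = 1) = (1/7)(0/6) = 0; P(data | r = 2) = (2/7)(1/6)(5/5) = 1/21; P(data | r = 6) = (6/7)(5/6)(1/5) = 1/7.
The prior-weighted likelihoods are 1/3 · 0 = 0, 1/3 · 1/21 = 1/63, 1/3 · 1/7 = 1/21; summing to 4/63.
Dividing through by the total gives posterior P(r = 1 | data) = 0, P(r = 2 | data) = 1/4, P(r = 6 | data) = 3/4.
Averaging over the posterior, P(black next | data) = (0)(1/4) + (1)(3/4) = 3/4.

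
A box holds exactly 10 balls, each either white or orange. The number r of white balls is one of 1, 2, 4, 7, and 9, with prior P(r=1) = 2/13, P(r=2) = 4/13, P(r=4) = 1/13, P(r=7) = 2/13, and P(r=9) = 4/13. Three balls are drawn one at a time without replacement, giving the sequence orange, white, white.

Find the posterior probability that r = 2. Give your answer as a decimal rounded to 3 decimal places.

Compute the likelihood of the observed sequence for each case: P(data | r = 1) = (9/10)(1/9)(0/8) = 0; P(data | r = 2) = (8/10)(2/9)(1/8) = 1/45; P(data | r = 4) = (6/10)(4/9)(3/8) = 1/10; P(data | r = 7) = (3/10)(7/9)(6/8) = 7/40; P(data | r = 9) = (1/10)(9/9)(8/8) = 1/10.
Multiplying each by its prior: 2/13 · 0 = 0, 4/13 · 1/45 = 4/585, 1/13 · 1/10 = 1/130, 2/13 · 7/40 = 7/260, 4/13 · 1/10 = 2/65; summing to 13/180.
So P(r = 2 | data) = (4/585) / (13/180) = 16/169.

0.095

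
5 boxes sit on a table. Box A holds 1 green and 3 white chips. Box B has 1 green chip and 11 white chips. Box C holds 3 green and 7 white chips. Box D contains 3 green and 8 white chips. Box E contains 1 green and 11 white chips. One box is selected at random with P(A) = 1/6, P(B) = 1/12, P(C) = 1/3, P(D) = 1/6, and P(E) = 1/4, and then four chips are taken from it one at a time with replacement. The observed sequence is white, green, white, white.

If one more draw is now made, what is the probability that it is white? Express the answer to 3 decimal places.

Under each hypothesis, the probability of the observed sequence is: P(data | box A) = (3/4)(1/4)(3/4)(3/4) = 0.10547; P(data | box B) = (11/12)(1/12)(11/12)(11/12) = 0.064188; P(data | box C) = (7/10)(3/10)(7/10)(7/10) = 0.1029; P(data | box D) = (8/11)(3/11)(8/11)(8/11) = 0.10491; P(data | box E) = (11/12)(1/12)(11/12)(11/12) = 0.064188.
Weighting by the prior gives 1/6 · 0.10547 = 0.017578, 1/12 · 0.064188 = 0.005349, 1/3 · 0.1029 = 0.0343, 1/6 · 0.10491 = 0.017485, 1/4 · 0.064188 = 0.016047; these sum to 0.090759.
Normalising, the posterior is P(box A | data) = 0.19368, P(box B | data) = 0.058936, P(box C | data) = 0.37792, P(box D | data) = 0.19265, P(box E | data) = 0.17681.
So P(white next | data) = Σ P(white next | H) P(H | data) = (3/4)(0.19368) + (11/12)(0.058936) + (7/10)(0.37792) + (8/11)(0.19265) + (11/12)(0.17681) = 0.76602.

0.766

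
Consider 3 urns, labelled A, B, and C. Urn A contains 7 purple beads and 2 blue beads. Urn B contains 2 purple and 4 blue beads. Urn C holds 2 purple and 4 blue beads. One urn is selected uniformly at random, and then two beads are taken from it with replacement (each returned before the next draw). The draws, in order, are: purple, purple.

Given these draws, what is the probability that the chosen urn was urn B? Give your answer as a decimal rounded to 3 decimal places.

For each hypothesis, P(data | H) works out to: P(data | urn A) = (7/9)(7/9) = 49/81; P(data | urn B) = (2/6)(2/6) = 1/9; P(data | urn C) = (2/6)(2/6) = 1/9.
The prior-weighted likelihoods are 1/3 · 49/81 = 49/243, 1/3 · 1/9 = 1/27, 1/3 · 1/9 = 1/27; with total 67/243.
By Bayes' rule, P(urn B | data) = (1/27) / (67/243) = 9/67.

0.134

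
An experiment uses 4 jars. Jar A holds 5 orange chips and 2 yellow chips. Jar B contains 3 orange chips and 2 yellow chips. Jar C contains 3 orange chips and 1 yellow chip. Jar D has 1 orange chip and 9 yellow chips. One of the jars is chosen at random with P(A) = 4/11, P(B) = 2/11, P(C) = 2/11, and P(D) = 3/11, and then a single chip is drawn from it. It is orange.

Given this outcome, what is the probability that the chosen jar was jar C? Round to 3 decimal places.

For each hypothesis, P(data | H) works out to: P(data | jar A) = (5/7) = 5/7; P(data | jar B) = (3/5) = 3/5; P(data | jar C) = (3/4) = 3/4; P(data | jar D) = (1/10) = 1/10.
Multiplying each by its prior: 4/11 · 5/7 = 20/77, 2/11 · 3/5 = 6/55, 2/11 · 3/4 = 3/22, 3/11 · 1/10 = 3/110; summing to 41/77.
Hence P(jar C | data) = (3/22) / (41/77) = 21/82.

0.256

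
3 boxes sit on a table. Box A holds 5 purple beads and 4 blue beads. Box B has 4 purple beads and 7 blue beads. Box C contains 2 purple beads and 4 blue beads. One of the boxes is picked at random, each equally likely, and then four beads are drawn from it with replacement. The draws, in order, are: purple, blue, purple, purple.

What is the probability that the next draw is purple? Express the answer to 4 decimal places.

0.4692

Under each hypothesis, the probability of the observed sequence is: P(data | box A) = (5/9)(4/9)(5/9)(5/9) = 0.076208; P(data | box B) = (4/11)(7/11)(4/11)(4/11) = 0.030599; P(data | box C) = (2/6)(4/6)(2/6)(2/6) = 0.024691.
Multiplying each by its prior: 1/3 · 0.076208 = 0.025403, 1/3 · 0.030599 = 0.0102, 1/3 · 0.024691 = 0.0082305; with total 0.043833.
Normalising, the posterior is P(box A | data) = 0.57954, P(box B | data) = 0.2327, P(box C | data) = 0.18777.
So P(purple next | data) = Σ P(purple next | H) P(H | data) = (5/9)(0.57954) + (4/11)(0.2327) + (1/3)(0.18777) = 0.46917.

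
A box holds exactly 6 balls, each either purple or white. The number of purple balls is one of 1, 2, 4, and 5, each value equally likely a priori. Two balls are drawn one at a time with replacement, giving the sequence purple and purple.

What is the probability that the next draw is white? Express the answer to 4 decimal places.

0.2826

Under each hypothesis, the probability of the observed sequence is: P(data | r = 1) = (1/6)(1/6) = 1/36; P(data | r = 2) = (2/6)(2/6) = 1/9; P(data | r = 4) = (4/6)(4/6) = 4/9; P(data | r = 5) = (5/6)(5/6) = 25/36.
The prior-weighted likelihoods are 1/4 · 1/36 = 1/144, 1/4 · 1/9 = 1/36, 1/4 · 4/9 = 1/9, 1/4 · 25/36 = 25/144; these sum to 23/72.
Normalising, the posterior is P(r = 1 | data) = 1/46, P(r = 2 | data) = 2/23, P(r = 4 | data) = 8/23, P(r = 5 | data) = 25/46.
So P(white next | data) = Σ P(white next | H) P(H | data) = (5/6)(1/46) + (2/3)(2/23) + (1/3)(8/23) + (1/6)(25/46) = 13/46.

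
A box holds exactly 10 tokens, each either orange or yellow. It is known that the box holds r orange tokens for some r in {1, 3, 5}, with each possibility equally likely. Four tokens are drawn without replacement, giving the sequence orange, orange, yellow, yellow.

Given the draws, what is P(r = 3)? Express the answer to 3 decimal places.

The likelihood of the observed sequence under each hypothesis: P(data | r = 1) = (1/10)(0/9) = 0; P(data | r = 3) = (3/10)(2/9)(7/8)(6/7) = 0.05; P(data | r = 5) = (5/10)(4/9)(5/8)(4/7) = 0.079365.
The prior-weighted likelihoods are 1/3 · 0 = 0, 1/3 · 0.05 = 0.016667, 1/3 · 0.079365 = 0.026455; with total 0.043122.
Hence P(r = 3 | data) = (0.016667) / (0.043122) = 0.3865.

0.387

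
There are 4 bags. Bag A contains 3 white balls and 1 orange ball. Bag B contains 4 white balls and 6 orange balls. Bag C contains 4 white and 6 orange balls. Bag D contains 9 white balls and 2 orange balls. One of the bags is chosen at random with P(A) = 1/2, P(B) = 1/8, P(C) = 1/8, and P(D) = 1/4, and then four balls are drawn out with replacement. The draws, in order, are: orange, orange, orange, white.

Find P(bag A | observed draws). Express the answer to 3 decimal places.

0.204

The likelihood of the observed sequence under each hypothesis: P(data | bag A) = (1/4)(1/4)(1/4)(3/4) = 0.011719; P(data | bag B) = (6/10)(6/10)(6/10)(4/10) = 0.0864; P(data | bag C) = (6/10)(6/10)(6/10)(4/10) = 0.0864; P(data | bag D) = (2/11)(2/11)(2/11)(9/11) = 0.0049177.
Multiplying each by its prior: 1/2 · 0.011719 = 0.0058594, 1/8 · 0.0864 = 0.0108, 1/8 · 0.0864 = 0.0108, 1/4 · 0.0049177 = 0.0012294; summing to 0.028689.
Hence P(bag A | data) = (0.0058594) / (0.028689) = 0.20424.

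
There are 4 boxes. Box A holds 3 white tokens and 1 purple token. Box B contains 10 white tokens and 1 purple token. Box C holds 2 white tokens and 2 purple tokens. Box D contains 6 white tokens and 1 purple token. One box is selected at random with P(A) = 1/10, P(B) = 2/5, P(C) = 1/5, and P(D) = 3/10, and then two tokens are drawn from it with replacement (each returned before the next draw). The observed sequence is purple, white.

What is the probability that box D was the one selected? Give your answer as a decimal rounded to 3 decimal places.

0.265

Compute the likelihood of the observed sequence for each case: P(data | box A) = (1/4)(3/4) = 0.1875; P(data | box B) = (1/11)(10/11) = 0.082645; P(data | box C) = (2/4)(2/4) = 0.25; P(data | box D) = (1/7)(6/7) = 0.12245.
Weighting by the prior gives 1/10 · 0.1875 = 0.01875, 2/5 · 0.082645 = 0.033058, 1/5 · 0.25 = 0.05, 3/10 · 0.12245 = 0.036735; with total 0.13854.
So P(box D | data) = (0.036735) / (0.13854) = 0.26515.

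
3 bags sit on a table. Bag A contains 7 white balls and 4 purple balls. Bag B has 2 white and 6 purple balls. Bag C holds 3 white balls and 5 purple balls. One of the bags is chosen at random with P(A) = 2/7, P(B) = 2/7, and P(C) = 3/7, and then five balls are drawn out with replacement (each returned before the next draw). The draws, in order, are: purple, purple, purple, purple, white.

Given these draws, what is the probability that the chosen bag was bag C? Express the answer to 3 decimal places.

0.488

For each hypothesis, P(data | H) works out to: P(data | bag A) = (4/11)(4/11)(4/11)(4/11)(7/11) = 0.011127; P(data | bag B) = (6/8)(6/8)(6/8)(6/8)(2/8) = 0.079102; P(data | bag C) = (5/8)(5/8)(5/8)(5/8)(3/8) = 0.05722.
The prior-weighted likelihoods are 2/7 · 0.011127 = 0.0031791, 2/7 · 0.079102 = 0.0226, 3/7 · 0.05722 = 0.024523; these sum to 0.050303.
Therefore the posterior P(bag C | data) = (0.024523) / (0.050303) = 0.48751.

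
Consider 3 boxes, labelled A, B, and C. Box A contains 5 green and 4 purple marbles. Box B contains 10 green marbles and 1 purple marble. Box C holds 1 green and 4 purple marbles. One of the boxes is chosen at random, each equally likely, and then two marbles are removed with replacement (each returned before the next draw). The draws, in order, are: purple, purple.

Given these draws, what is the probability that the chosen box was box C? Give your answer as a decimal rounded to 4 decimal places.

0.7567

The likelihood of the observed sequence under each hypothesis: P(data | box A) = (4/9)(4/9) = 0.19753; P(data | box B) = (1/11)(1/11) = 0.0082645; P(data | box C) = (4/5)(4/5) = 0.64.
Weighting by the prior gives 1/3 · 0.19753 = 0.065844, 1/3 · 0.0082645 = 0.0027548, 1/3 · 0.64 = 0.21333; with total 0.28193.
Hence P(box C | data) = (0.21333) / (0.28193) = 0.75668.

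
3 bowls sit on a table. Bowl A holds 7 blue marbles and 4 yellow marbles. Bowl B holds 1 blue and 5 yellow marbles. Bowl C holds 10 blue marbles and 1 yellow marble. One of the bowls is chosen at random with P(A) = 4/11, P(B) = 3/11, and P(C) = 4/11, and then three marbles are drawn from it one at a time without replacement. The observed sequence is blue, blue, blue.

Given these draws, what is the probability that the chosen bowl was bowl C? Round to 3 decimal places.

0.774

The likelihood of the observed sequence under each hypothesis: P(data | bowl A) = (7/11)(6/10)(5/9) = 7/33; P(data | bowl B) = (1/6)(0/5) = 0; P(data | bowl C) = (10/11)(9/10)(8/9) = 8/11.
Multiplying each by its prior: 4/11 · 7/33 = 28/363, 3/11 · 0 = 0, 4/11 · 8/11 = 32/121; summing to 124/363.
Therefore the posterior P(bowl C | data) = (32/121) / (124/363) = 24/31.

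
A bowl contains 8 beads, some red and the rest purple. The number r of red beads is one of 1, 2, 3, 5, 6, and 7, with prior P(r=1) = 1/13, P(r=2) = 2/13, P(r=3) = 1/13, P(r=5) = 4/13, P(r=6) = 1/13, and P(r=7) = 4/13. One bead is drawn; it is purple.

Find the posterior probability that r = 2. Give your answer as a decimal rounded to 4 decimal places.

0.2857

Compute the likelihood of this draw for each case: P(data | r = 1) = (7/8) = 7/8; P(data | r = 2) = (6/8) = 3/4; P(data | r = 3) = (5/8) = 5/8; P(data | r = 5) = (3/8) = 3/8; P(data | r = 6) = (2/8) = 1/4; P(data | r = 7) = (1/8) = 1/8.
Multiplying each by its prior: 1/13 · 7/8 = 7/104, 2/13 · 3/4 = 3/26, 1/13 · 5/8 = 5/104, 4/13 · 3/8 = 3/26, 1/13 · 1/4 = 1/52, 4/13 · 1/8 = 1/26; with total 21/52.
Therefore the posterior P(r = 2 | data) = (3/26) / (21/52) = 2/7.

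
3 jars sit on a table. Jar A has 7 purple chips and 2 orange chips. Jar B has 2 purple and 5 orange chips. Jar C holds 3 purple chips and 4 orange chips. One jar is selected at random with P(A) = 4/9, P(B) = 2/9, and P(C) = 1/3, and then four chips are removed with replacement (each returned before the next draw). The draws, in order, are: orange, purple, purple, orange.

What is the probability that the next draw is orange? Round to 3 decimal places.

Compute the likelihood of the observed sequence for each case: P(data | jar A) = (2/9)(7/9)(7/9)(2/9) = 0.029873; P(data | jar B) = (5/7)(2/7)(2/7)(5/7) = 0.041649; P(data | jar C) = (4/7)(3/7)(3/7)(4/7) = 0.059975.
Multiplying each by its prior: 4/9 · 0.029873 = 0.013277, 2/9 · 0.041649 = 0.0092554, 1/3 · 0.059975 = 0.019992; with total 0.042524.
Dividing through by the total gives posterior P(jar A | data) = 0.31222, P(jar B | data) = 0.21765, P(jar C | data) = 0.47012.
So P(orange next | data) = Σ P(orange next | H) P(H | data) = (2/9)(0.31222) + (5/7)(0.21765) + (4/7)(0.47012) = 0.49349.

0.493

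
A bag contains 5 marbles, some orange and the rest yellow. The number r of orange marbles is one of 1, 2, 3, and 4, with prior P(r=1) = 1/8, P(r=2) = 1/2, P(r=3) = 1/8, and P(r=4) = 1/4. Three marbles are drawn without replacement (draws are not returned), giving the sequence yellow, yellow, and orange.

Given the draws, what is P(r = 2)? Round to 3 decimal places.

0.727

The likelihood of the observed sequence under each hypothesis: P(data | r = 1) = (4/5)(3/4)(1/3) = 1/5; P(data | r = 2) = (3/5)(2/4)(2/3) = 1/5; P(data | r = 3) = (2/5)(1/4)(3/3) = 1/10; P(data | r = 4) = (1/5)(0/4) = 0.
The prior-weighted likelihoods are 1/8 · 1/5 = 1/40, 1/2 · 1/5 = 1/10, 1/8 · 1/10 = 1/80, 1/4 · 0 = 0; these sum to 11/80.
So P(r = 2 | data) = (1/10) / (11/80) = 8/11.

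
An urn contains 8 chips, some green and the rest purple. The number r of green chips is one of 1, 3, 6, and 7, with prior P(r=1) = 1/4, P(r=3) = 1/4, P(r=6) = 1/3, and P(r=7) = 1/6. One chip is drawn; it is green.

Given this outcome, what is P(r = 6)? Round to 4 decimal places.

0.4800

The likelihood of this draw under each hypothesis: P(data | r = 1) = (1/8) = 1/8; P(data | r = 3) = (3/8) = 3/8; P(data | r = 6) = (6/8) = 3/4; P(data | r = 7) = (7/8) = 7/8.
Multiplying each by its prior: 1/4 · 1/8 = 1/32, 1/4 · 3/8 = 3/32, 1/3 · 3/4 = 1/4, 1/6 · 7/8 = 7/48; with total 25/48.
So P(r = 6 | data) = (1/4) / (25/48) = 12/25.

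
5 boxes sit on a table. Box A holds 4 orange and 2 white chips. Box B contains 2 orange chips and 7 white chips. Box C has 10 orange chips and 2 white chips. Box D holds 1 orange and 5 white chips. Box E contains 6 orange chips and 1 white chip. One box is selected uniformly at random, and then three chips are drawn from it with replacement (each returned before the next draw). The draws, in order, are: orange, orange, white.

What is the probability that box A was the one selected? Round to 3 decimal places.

Compute the likelihood of the observed sequence for each case: P(data | box A) = (4/6)(4/6)(2/6) = 0.14815; P(data | box B) = (2/9)(2/9)(7/9) = 0.038409; P(data | box C) = (10/12)(10/12)(2/12) = 0.11574; P(data | box D) = (1/6)(1/6)(5/6) = 0.023148; P(data | box E) = (6/7)(6/7)(1/7) = 0.10496.
Weighting by the prior gives 1/5 · 0.14815 = 0.02963, 1/5 · 0.038409 = 0.0076818, 1/5 · 0.11574 = 0.023148, 1/5 · 0.023148 = 0.0046296, 1/5 · 0.10496 = 0.020991; with total 0.08608.
By Bayes' rule, P(box A | data) = (0.02963) / (0.08608) = 0.34421.

0.344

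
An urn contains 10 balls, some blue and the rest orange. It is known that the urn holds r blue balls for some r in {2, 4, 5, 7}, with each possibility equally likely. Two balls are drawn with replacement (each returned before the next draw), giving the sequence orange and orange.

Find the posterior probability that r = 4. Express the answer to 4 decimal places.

The likelihood of the observed sequence under each hypothesis: P(data | r = 2) = (8/10)(8/10) = 16/25; P(data | r = 4) = (6/10)(6/10) = 9/25; P(data | r = 5) = (5/10)(5/10) = 1/4; P(data | r = 7) = (3/10)(3/10) = 9/100.
Multiplying each by its prior: 1/4 · 16/25 = 4/25, 1/4 · 9/25 = 9/100, 1/4 · 1/4 = 1/16, 1/4 · 9/100 = 9/400; these sum to 67/200.
Hence P(r = 4 | data) = (9/100) / (67/200) = 18/67.

0.2687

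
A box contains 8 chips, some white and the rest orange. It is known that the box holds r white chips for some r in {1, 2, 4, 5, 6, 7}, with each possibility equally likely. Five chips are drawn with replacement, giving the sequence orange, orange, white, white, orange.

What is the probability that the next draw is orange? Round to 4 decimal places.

Compute the likelihood of the observed sequence for each case: P(data | r = 1) = (7/8)(7/8)(1/8)(1/8)(7/8) = 0.010468; P(data | r = 2) = (6/8)(6/8)(2/8)(2/8)(6/8) = 0.026367; P(data | r = 4) = (4/8)(4/8)(4/8)(4/8)(4/8) = 0.03125; P(data | r = 5) = (3/8)(3/8)(5/8)(5/8)(3/8) = 0.020599; P(data | r = 6) = (2/8)(2/8)(6/8)(6/8)(2/8) = 0.0087891; P(data | r = 7) = (1/8)(1/8)(7/8)(7/8)(1/8) = 0.0014954.
The prior-weighted likelihoods are 1/6 · 0.010468 = 0.0017446, 1/6 · 0.026367 = 0.0043945, 1/6 · 0.03125 = 0.0052083, 1/6 · 0.020599 = 0.0034332, 1/6 · 0.0087891 = 0.0014648, 1/6 · 0.0014954 = 0.00024923; these sum to 0.016495.
Dividing through by the total gives posterior P(r = 1 | data) = 0.10577, P(r = 2 | data) = 0.26642, P(r = 4 | data) = 0.31576, P(r = 5 | data) = 0.20814, P(r = 6 | data) = 0.088807, P(r = 7 | data) = 0.015109.
Averaging over the posterior, P(orange next | data) = (7/8)(0.10577) + (3/4)(0.26642) + (1/2)(0.31576) + (3/8)(0.20814) + (1/4)(0.088807) + (1/8)(0.015109) = 0.55238.

0.5524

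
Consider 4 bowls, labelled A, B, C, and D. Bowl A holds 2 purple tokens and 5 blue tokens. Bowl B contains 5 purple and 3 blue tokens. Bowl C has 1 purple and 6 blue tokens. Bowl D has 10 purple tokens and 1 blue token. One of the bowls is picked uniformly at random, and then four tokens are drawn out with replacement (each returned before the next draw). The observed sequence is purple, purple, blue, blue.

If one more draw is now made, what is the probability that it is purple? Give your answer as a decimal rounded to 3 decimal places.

For each hypothesis, P(data | H) works out to: P(data | bowl A) = (2/7)(2/7)(5/7)(5/7) = 0.041649; P(data | bowl B) = (5/8)(5/8)(3/8)(3/8) = 0.054932; P(data | bowl C) = (1/7)(1/7)(6/7)(6/7) = 0.014994; P(data | bowl D) = (10/11)(10/11)(1/11)(1/11) = 0.0068301.
Multiplying each by its prior: 1/4 · 0.041649 = 0.010412, 1/4 · 0.054932 = 0.013733, 1/4 · 0.014994 = 0.0037484, 1/4 · 0.0068301 = 0.0017075; these sum to 0.029601.
Normalising, the posterior is P(bowl A | data) = 0.35175, P(bowl B | data) = 0.46393, P(bowl C | data) = 0.12663, P(bowl D | data) = 0.057685.
Averaging over the posterior, P(purple next | data) = (2/7)(0.35175) + (5/8)(0.46393) + (1/7)(0.12663) + (10/11)(0.057685) = 0.46099.

0.461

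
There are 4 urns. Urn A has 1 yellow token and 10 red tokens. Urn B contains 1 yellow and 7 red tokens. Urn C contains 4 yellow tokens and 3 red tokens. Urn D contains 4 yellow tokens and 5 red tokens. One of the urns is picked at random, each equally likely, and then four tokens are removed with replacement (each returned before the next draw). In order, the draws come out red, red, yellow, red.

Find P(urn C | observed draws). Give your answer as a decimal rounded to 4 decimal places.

The likelihood of the observed sequence under each hypothesis: P(data | urn A) = (10/11)(10/11)(1/11)(10/11) = 0.068301; P(data | urn B) = (7/8)(7/8)(1/8)(7/8) = 0.08374; P(data | urn C) = (3/7)(3/7)(4/7)(3/7) = 0.044981; P(data | urn D) = (5/9)(5/9)(4/9)(5/9) = 0.076208.
The prior-weighted likelihoods are 1/4 · 0.068301 = 0.017075, 1/4 · 0.08374 = 0.020935, 1/4 · 0.044981 = 0.011245, 1/4 · 0.076208 = 0.019052; summing to 0.068308.
Therefore the posterior P(urn C | data) = (0.011245) / (0.068308) = 0.16463.

0.1646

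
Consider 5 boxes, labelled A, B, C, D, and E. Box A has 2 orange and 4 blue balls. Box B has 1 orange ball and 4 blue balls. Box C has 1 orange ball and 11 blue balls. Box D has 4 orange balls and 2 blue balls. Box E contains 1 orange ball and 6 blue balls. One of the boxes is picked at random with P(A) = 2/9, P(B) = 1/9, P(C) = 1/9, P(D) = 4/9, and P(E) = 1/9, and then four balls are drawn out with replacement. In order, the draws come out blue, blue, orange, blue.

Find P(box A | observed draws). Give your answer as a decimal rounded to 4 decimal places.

0.3573

The likelihood of the observed sequence under each hypothesis: P(data | box A) = (4/6)(4/6)(2/6)(4/6) = 0.098765; P(data | box B) = (4/5)(4/5)(1/5)(4/5) = 0.1024; P(data | box C) = (11/12)(11/12)(1/12)(11/12) = 0.064188; P(data | box D) = (2/6)(2/6)(4/6)(2/6) = 0.024691; P(data | box E) = (6/7)(6/7)(1/7)(6/7) = 0.089963.
The prior-weighted likelihoods are 2/9 · 0.098765 = 0.021948, 1/9 · 0.1024 = 0.011378, 1/9 · 0.064188 = 0.007132, 4/9 · 0.024691 = 0.010974, 1/9 · 0.089963 = 0.0099958; these sum to 0.061427.
By Bayes' rule, P(box A | data) = (0.021948) / (0.061427) = 0.3573.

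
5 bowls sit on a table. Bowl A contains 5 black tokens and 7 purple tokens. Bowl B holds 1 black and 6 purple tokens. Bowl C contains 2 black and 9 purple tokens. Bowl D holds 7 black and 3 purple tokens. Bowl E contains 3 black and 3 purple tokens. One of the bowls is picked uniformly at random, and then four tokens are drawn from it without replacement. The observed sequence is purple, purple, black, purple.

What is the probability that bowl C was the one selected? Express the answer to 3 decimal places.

The likelihood of the observed sequence under each hypothesis: P(data | bowl A) = (7/12)(6/11)(5/10)(5/9) = 0.088384; P(data | bowl B) = (6/7)(5/6)(1/5)(4/4) = 0.14286; P(data | bowl C) = (9/11)(8/10)(2/9)(7/8) = 0.12727; P(data | bowl D) = (3/10)(2/9)(7/8)(1/7) = 0.0083333; P(data | bowl E) = (3/6)(2/5)(3/4)(1/3) = 0.05.
The prior-weighted likelihoods are 1/5 · 0.088384 = 0.017677, 1/5 · 0.14286 = 0.028571, 1/5 · 0.12727 = 0.025455, 1/5 · 0.0083333 = 0.0016667, 1/5 · 0.05 = 0.01; these sum to 0.083369.
By Bayes' rule, P(bowl C | data) = (0.025455) / (0.083369) = 0.30532.

0.305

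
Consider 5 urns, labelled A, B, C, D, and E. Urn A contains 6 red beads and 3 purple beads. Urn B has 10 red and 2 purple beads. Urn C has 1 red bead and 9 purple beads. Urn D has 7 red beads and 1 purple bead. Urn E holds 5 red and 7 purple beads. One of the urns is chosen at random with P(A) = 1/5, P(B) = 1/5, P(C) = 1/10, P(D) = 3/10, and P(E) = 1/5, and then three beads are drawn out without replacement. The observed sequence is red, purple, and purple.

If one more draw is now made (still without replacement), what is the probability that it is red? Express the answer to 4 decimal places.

0.4917

The likelihood of the observed sequence under each hypothesis: P(data | urn A) = (6/9)(3/8)(2/7) = 0.071429; P(data | urn B) = (10/12)(2/11)(1/10) = 0.015152; P(data | urn C) = (1/10)(9/9)(8/8) = 0.1; P(data | urn D) = (7/8)(1/7)(0/6) = 0; P(data | urn E) = (5/12)(7/11)(6/10) = 0.15909.
Multiplying each by its prior: 1/5 · 0.071429 = 0.014286, 1/5 · 0.015152 = 0.0030303, 1/10 · 0.1 = 0.01, 3/10 · 0 = 0, 1/5 · 0.15909 = 0.031818; summing to 0.059134.
The posterior is then P(urn A | data) = 0.24158, P(urn B | data) = 0.051245, P(urn C | data) = 0.16911, P(urn D | data) = 0, P(urn E | data) = 0.53807.
So P(red next | data) = Σ P(red next | H) P(H | data) = (5/6)(0.24158) + (1)(0.051245) + (0)(0.16911) + (4/9)(0.53807) = 0.4917.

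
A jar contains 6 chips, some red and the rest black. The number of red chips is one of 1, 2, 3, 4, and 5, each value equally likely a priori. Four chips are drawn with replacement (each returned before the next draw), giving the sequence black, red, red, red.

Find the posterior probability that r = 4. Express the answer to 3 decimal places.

0.345

Compute the likelihood of the observed sequence for each case: P(data | r = 1) = (5/6)(1/6)(1/6)(1/6) = 0.003858; P(data | r = 2) = (4/6)(2/6)(2/6)(2/6) = 0.024691; P(data | r = 3) = (3/6)(3/6)(3/6)(3/6) = 0.0625; P(data | r = 4) = (2/6)(4/6)(4/6)(4/6) = 0.098765; P(data | r = 5) = (1/6)(5/6)(5/6)(5/6) = 0.096451.
Multiplying each by its prior: 1/5 · 0.003858 = 0.0007716, 1/5 · 0.024691 = 0.0049383, 1/5 · 0.0625 = 0.0125, 1/5 · 0.098765 = 0.019753, 1/5 · 0.096451 = 0.01929; these sum to 0.057253.
Therefore the posterior P(r = 4 | data) = (0.019753) / (0.057253) = 0.34501.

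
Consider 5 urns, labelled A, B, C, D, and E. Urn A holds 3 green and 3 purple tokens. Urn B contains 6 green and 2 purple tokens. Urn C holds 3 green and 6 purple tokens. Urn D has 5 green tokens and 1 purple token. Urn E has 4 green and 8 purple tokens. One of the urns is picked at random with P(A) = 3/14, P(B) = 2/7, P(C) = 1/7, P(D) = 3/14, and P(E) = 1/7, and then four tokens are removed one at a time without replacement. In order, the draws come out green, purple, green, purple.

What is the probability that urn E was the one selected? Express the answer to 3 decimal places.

0.168

The likelihood of the observed sequence under each hypothesis: P(data | urn A) = (3/6)(3/5)(2/4)(2/3) = 0.1; P(data | urn B) = (6/8)(2/7)(5/6)(1/5) = 0.035714; P(data | urn C) = (3/9)(6/8)(2/7)(5/6) = 0.059524; P(data | urn D) = (5/6)(1/5)(4/4)(0/3) = 0; P(data | urn E) = (4/12)(8/11)(3/10)(7/9) = 0.056566.
The prior-weighted likelihoods are 3/14 · 0.1 = 0.021429, 2/7 · 0.035714 = 0.010204, 1/7 · 0.059524 = 0.0085034, 3/14 · 0 = 0, 1/7 · 0.056566 = 0.0080808; these sum to 0.048217.
Hence P(urn E | data) = (0.0080808) / (0.048217) = 0.16759.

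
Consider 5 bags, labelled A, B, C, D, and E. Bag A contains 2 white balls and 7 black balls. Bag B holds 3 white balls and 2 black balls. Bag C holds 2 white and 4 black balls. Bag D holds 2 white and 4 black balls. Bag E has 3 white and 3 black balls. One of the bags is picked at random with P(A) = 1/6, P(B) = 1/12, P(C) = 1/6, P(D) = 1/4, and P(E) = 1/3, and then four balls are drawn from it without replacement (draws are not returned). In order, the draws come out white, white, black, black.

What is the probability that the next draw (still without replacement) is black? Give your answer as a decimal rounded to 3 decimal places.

0.663

For each hypothesis, P(data | H) works out to: P(data | bag A) = (2/9)(1/8)(7/7)(6/6) = 1/36; P(data | bag B) = (3/5)(2/4)(2/3)(1/2) = 1/10; P(data | bag C) = (2/6)(1/5)(4/4)(3/3) = 1/15; P(data | bag D) = (2/6)(1/5)(4/4)(3/3) = 1/15; P(data | bag E) = (3/6)(2/5)(3/4)(2/3) = 1/10.
Weighting by the prior gives 1/6 · 1/36 = 1/216, 1/12 · 1/10 = 1/120, 1/6 · 1/15 = 1/90, 1/4 · 1/15 = 1/60, 1/3 · 1/10 = 1/30; summing to 2/27.
Normalising, the posterior is P(bag A | data) = 1/16, P(bag B | data) = 9/80, P(bag C | data) = 3/20, P(bag D | data) = 9/40, P(bag E | data) = 9/20.
The predictive probability is P(black next | data) = (1)(1/16) + (0)(9/80) + (1)(3/20) + (1)(9/40) + (1/2)(9/20) = 53/80.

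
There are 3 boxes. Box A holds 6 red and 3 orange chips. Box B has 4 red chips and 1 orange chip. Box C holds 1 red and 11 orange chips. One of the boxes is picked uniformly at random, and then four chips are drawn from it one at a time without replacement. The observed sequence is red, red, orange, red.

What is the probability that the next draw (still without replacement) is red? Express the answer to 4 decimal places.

0.8507

Compute the likelihood of the observed sequence for each case: P(data | box A) = (6/9)(5/8)(3/7)(4/6) = 5/42; P(data | box B) = (4/5)(3/4)(1/3)(2/2) = 1/5; P(data | box C) = (1/12)(0/11) = 0.
The prior-weighted likelihoods are 1/3 · 5/42 = 5/126, 1/3 · 1/5 = 1/15, 1/3 · 0 = 0; with total 67/630.
Normalising, the posterior is P(box A | data) = 25/67, P(box B | data) = 42/67, P(box C | data) = 0.
So P(red next | data) = Σ P(red next | H) P(H | data) = (3/5)(25/67) + (1)(42/67) = 57/67.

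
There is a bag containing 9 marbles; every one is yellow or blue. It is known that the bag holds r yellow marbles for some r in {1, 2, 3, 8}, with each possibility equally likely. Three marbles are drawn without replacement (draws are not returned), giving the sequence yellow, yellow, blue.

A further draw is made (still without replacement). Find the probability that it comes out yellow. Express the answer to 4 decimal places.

For each hypothesis, P(data | H) works out to: P(data | r = 1) = (1/9)(0/8) = 0; P(data | r = 2) = (2/9)(1/8)(7/7) = 0.027778; P(data | r = 3) = (3/9)(2/8)(6/7) = 0.071429; P(data | r = 8) = (8/9)(7/8)(1/7) = 0.11111.
The prior-weighted likelihoods are 1/4 · 0 = 0, 1/4 · 0.027778 = 0.0069444, 1/4 · 0.071429 = 0.017857, 1/4 · 0.11111 = 0.027778; with total 0.052579.
Dividing through by the total gives posterior P(r = 1 | data) = 0, P(r = 2 | data) = 0.13208, P(r = 3 | data) = 0.33962, P(r = 8 | data) = 0.5283.
So P(yellow next | data) = Σ P(yellow next | H) P(H | data) = (0)(0.13208) + (1/6)(0.33962) + (1)(0.5283) = 0.58491.

0.5849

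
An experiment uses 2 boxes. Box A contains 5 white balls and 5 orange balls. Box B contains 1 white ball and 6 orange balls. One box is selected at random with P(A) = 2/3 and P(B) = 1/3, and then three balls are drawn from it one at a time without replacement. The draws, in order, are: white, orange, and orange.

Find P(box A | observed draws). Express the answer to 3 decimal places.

0.660

Under each hypothesis, the probability of the observed sequence is: P(data | box A) = (5/10)(5/9)(4/8) = 5/36; P(data | box B) = (1/7)(6/6)(5/5) = 1/7.
Weighting by the prior gives 2/3 · 5/36 = 5/54, 1/3 · 1/7 = 1/21; these sum to 53/378.
Hence P(box A | data) = (5/54) / (53/378) = 35/53.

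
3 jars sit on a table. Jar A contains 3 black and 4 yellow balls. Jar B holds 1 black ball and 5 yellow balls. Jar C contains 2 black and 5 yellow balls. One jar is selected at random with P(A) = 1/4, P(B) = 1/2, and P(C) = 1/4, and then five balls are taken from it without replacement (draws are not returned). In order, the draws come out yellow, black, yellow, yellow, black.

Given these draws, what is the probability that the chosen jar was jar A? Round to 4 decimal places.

For each hypothesis, P(data | H) works out to: P(data | jar A) = (4/7)(3/6)(3/5)(2/4)(2/3) = 2/35; P(data | jar B) = (5/6)(1/5)(4/4)(3/3)(0/2) = 0; P(data | jar C) = (5/7)(2/6)(4/5)(3/4)(1/3) = 1/21.
Multiplying each by its prior: 1/4 · 2/35 = 1/70, 1/2 · 0 = 0, 1/4 · 1/21 = 1/84; summing to 11/420.
Hence P(jar A | data) = (1/70) / (11/420) = 6/11.

0.5455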